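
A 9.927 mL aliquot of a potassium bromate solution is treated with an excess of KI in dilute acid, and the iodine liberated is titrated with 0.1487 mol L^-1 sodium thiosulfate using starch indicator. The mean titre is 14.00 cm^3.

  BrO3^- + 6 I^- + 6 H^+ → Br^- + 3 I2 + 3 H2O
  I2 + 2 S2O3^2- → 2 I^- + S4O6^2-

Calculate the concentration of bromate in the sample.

0.03495 mol/L

n(S2O3^2-) = 0.01400 × 0.1487 = 2.082 × 10^-3 mol
n(I2) = n(S2O3^2-)/2 = 1.041 × 10^-3 mol
From the 1:3 ratio, n(BrO3^-) in the aliquot = 1/3 × 1.041 × 10^-3 = 3.470 × 10^-4 mol
[BrO3^-] = 3.470 × 10^-4 / 0.009927 = 0.03495 mol/L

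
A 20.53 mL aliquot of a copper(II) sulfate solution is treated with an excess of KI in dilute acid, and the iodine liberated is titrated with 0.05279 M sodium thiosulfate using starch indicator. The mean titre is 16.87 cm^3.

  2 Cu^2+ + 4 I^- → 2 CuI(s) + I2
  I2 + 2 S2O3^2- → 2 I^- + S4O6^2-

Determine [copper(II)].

0.04338 M

n(S2O3^2-) = 0.01687 × 0.05279 = 8.906 × 10^-4 mol
n(I2) = n(S2O3^2-)/2 = 4.453 × 10^-4 mol
From the 2:1 ratio, n(Cu2+) in the aliquot = 2/1 × 4.453 × 10^-4 = 8.906 × 10^-4 mol
[Cu2+] = 8.906 × 10^-4 / 0.02053 = 0.04338 mol/L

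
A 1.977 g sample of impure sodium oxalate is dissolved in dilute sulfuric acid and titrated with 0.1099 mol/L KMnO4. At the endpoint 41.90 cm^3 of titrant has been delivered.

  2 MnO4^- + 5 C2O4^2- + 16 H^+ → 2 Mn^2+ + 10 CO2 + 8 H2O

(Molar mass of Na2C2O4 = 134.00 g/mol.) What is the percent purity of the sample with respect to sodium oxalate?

78.03 %

n(KMnO4) = 0.04190 L × 0.1099 mol/L = 4.605 × 10^-3 mol
From the 5:2 ratio, n(Na2C2O4) = 5/2 × 4.605 × 10^-3 = 0.01151 mol
mass of Na2C2O4 = 0.01151 × 134.00 g/mol = 1.543 g
% Na2C2O4 = 1.543 / 1.977 × 100 = 78.03 %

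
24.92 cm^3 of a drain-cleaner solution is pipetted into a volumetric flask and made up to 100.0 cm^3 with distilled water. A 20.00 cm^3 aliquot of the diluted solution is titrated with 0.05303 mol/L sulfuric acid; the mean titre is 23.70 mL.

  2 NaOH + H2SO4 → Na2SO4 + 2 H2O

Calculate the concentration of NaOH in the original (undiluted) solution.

n(H2SO4) = 0.02370 × 0.05303 = 1.257 × 10^-3 mol
From the 2:1 ratio, n(NaOH) in the aliquot = 2/1 × 1.257 × 10^-3 = 2.514 × 10^-3 mol
[NaOH]_dilute = 2.514 × 10^-3 / 0.02000 = 0.1257 mol/L
Dilution factor = 100.0 / 24.92 = 4.013
[NaOH]_stock = 0.1257 × 4.013 = 0.5043 mol/L

0.5043 mol/L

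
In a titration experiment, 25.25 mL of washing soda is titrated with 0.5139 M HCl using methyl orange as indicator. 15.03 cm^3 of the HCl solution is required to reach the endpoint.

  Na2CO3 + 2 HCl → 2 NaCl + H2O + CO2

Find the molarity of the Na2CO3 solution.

0.1529 M

n(HCl) = 0.01503 L × 0.5139 mol/L = 7.724 × 10^-3 mol
From the 1:2 mole ratio, n(Na2CO3) = 1/2 × 7.724 × 10^-3 = 3.862 × 10^-3 mol
[Na2CO3] = 3.862 × 10^-3 mol / 0.02525 L = 0.1529 mol/L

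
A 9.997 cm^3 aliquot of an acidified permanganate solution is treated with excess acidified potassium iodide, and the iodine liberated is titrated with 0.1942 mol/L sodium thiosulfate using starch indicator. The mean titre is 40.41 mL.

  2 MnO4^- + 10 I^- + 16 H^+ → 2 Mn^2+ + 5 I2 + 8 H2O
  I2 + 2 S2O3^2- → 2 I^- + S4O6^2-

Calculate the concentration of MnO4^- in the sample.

n(S2O3^2-) = 0.04041 × 0.1942 = 7.848 × 10^-3 mol
n(I2) = n(S2O3^2-)/2 = 3.924 × 10^-3 mol
From the 2:5 ratio, n(MnO4^-) in the aliquot = 2/5 × 3.924 × 10^-3 = 1.570 × 10^-3 mol
[MnO4^-] = 1.570 × 10^-3 / 0.009997 = 0.1570 mol/L

0.1570 mol/L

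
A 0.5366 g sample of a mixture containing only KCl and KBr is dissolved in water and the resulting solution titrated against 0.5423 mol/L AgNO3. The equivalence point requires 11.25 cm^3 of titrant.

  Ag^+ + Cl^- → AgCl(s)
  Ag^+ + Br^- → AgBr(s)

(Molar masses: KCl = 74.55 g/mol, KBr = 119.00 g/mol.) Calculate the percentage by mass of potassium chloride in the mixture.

59.20 %

n(AgNO3) = 0.01125 × 0.5423 = 6.101 × 10^-3 mol
Let x = n(KCl), y = n(KBr).
Titrant: 1x + 1y = 6.101 × 10^-3;  mass: 74.55x + 119.00y = 0.5366
Solving, x = 4.261 × 10^-3 mol, y = 1.840 × 10^-3 mol
mass of KCl = 4.261 × 10^-3 × 74.55 = 0.3177 g
% KCl = 0.3177 / 0.5366 × 100 = 59.20 %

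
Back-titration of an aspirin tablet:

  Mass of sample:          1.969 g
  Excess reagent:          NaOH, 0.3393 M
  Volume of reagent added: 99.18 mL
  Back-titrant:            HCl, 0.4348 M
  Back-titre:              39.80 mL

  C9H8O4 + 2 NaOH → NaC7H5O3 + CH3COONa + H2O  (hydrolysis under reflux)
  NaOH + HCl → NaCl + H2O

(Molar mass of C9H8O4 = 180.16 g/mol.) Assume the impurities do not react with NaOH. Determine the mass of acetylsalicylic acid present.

n(NaOH) added = 0.09918 × 0.3393 = 0.03365 mol
n(HCl) used in back-titration = 0.03980 × 0.4348 = 0.01731 mol
n(NaOH) left over = 0.01731 mol (1:1 ratio)
n(NaOH) consumed by analyte = 0.03365 − 0.01731 = 0.01635 mol
From the 1:2 ratio, n(C9H8O4) = 1/2 × 0.01635 = 8.173 × 10^-3 mol
mass of C9H8O4 = 8.173 × 10^-3 × 180.16 = 1.473 g

1.473 g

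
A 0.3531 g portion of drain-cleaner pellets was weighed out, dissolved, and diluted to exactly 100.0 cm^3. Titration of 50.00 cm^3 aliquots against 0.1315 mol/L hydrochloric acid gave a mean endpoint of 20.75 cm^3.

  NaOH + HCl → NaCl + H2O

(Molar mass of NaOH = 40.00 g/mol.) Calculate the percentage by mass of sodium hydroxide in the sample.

61.82 %

n(HCl) per titration = 0.02075 × 0.1315 = 2.729 × 10^-3 mol
n(NaOH) in each aliquot = 2.729 × 10^-3 mol (1:1 ratio)
n(NaOH) in the whole flask = 2.729 × 10^-3 × 100.0/50.00 = 5.457 × 10^-3 mol
mass of NaOH = 5.457 × 10^-3 × 40.00 = 0.2183 g
% NaOH = 0.2183 / 0.3531 × 100 = 61.82 %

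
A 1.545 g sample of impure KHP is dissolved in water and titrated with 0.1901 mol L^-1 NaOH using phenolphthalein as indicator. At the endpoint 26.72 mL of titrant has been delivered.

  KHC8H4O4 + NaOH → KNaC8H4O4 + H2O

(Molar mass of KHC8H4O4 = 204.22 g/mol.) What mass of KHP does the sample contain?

1.037 g

n(NaOH) = 0.02672 L × 0.1901 mol/L = 5.079 × 10^-3 mol
n(KHC8H4O4) = 5.079 × 10^-3 mol (1:1 ratio)
mass of KHC8H4O4 = 5.079 × 10^-3 × 204.22 g/mol = 1.037 g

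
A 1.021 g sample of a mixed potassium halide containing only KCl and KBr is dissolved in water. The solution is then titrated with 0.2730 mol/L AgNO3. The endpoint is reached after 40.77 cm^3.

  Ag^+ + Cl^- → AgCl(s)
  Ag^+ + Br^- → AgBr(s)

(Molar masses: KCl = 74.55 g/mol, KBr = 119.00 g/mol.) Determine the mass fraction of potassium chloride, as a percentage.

49.85 %

n(AgNO3) = 0.04077 × 0.2730 = 0.01113 mol
Let x = n(KCl), y = n(KBr).
Titrant: 1x + 1y = 0.01113;  mass: 74.55x + 119.00y = 1.021
Solving, x = 6.828 × 10^-3 mol, y = 4.302 × 10^-3 mol
mass of KCl = 6.828 × 10^-3 × 74.55 = 0.5090 g
% KCl = 0.5090 / 1.021 × 100 = 49.85 %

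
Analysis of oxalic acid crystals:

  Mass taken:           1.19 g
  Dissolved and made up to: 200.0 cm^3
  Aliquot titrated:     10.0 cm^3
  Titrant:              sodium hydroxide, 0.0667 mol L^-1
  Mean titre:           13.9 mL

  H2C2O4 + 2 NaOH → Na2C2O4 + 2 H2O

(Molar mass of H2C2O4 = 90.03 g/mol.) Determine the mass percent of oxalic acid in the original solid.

70.1 %

n(NaOH) per titration = 0.0139 × 0.0667 = 9.27 × 10^-4 mol
From the 1:2 ratio, n(H2C2O4) in each aliquot = 1/2 × 9.27 × 10^-4 = 4.64 × 10^-4 mol
n(H2C2O4) in the whole flask = 4.64 × 10^-4 × 200.0/10.0 = 9.27 × 10^-3 mol
mass of H2C2O4 = 9.27 × 10^-3 × 90.03 = 0.835 g
% H2C2O4 = 0.835 / 1.19 × 100 = 70.1 %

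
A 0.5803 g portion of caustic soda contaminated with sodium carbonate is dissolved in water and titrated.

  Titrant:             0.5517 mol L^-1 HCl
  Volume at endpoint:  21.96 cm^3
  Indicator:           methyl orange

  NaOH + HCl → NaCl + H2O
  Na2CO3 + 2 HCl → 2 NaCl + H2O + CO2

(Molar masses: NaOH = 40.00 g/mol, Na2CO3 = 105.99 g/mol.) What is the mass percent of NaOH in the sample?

32.76 %

n(HCl) = 0.02196 × 0.5517 = 0.01212 mol
Let x = n(NaOH), y = n(Na2CO3).
Titrant: 1x + 2y = 0.01212;  mass: 40.00x + 105.99y = 0.5803
Solving, x = 4.752 × 10^-3 mol, y = 3.682 × 10^-3 mol
mass of NaOH = 4.752 × 10^-3 × 40.00 = 0.1901 g
% NaOH = 0.1901 / 0.5803 × 100 = 32.76 %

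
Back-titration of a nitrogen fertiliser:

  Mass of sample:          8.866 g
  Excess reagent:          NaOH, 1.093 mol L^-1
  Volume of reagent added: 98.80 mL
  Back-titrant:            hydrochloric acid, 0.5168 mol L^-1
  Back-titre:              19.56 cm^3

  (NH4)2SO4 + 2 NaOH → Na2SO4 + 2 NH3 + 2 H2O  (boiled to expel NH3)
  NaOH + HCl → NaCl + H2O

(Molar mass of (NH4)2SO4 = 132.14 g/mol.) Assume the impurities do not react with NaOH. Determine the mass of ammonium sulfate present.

6.467 g

n(NaOH) added = 0.09880 × 1.093 = 0.1080 mol
n(HCl) used in back-titration = 0.01956 × 0.5168 = 0.01011 mol
n(NaOH) left over = 0.01011 mol (1:1 ratio)
n(NaOH) consumed by analyte = 0.1080 − 0.01011 = 0.09788 mol
From the 1:2 ratio, n((NH4)2SO4) = 1/2 × 0.09788 = 0.04894 mol
mass of (NH4)2SO4 = 0.04894 × 132.14 = 6.467 g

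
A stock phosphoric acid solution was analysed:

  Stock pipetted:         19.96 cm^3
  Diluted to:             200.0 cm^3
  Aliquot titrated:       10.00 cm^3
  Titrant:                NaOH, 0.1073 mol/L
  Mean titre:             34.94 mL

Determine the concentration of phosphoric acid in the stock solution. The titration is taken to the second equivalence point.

H3PO4 + 2 NaOH → Na2HPO4 + 2 H2O
n(NaOH) = 0.03494 × 0.1073 = 3.749 × 10^-3 mol
From the 1:2 ratio, n(H3PO4) in the aliquot = 1/2 × 3.749 × 10^-3 = 1.875 × 10^-3 mol
[H3PO4]_dilute = 1.875 × 10^-3 / 0.01000 = 0.1875 mol/L
Dilution factor = 200.0 / 19.96 = 10.02
[H3PO4]_stock = 0.1875 × 10.02 = 1.878 mol/L

1.878 mol/L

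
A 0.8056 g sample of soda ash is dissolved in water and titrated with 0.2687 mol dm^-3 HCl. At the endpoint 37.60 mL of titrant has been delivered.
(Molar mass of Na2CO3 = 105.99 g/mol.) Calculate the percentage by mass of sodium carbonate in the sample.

Na2CO3 + 2 HCl → 2 NaCl + H2O + CO2
n(HCl) = 0.03760 L × 0.2687 mol/L = 0.01010 mol
From the 1:2 ratio, n(Na2CO3) = 1/2 × 0.01010 = 5.052 × 10^-3 mol
mass of Na2CO3 = 5.052 × 10^-3 × 105.99 g/mol = 0.5354 g
% Na2CO3 = 0.5354 / 0.8056 × 100 = 66.46 %

66.46 %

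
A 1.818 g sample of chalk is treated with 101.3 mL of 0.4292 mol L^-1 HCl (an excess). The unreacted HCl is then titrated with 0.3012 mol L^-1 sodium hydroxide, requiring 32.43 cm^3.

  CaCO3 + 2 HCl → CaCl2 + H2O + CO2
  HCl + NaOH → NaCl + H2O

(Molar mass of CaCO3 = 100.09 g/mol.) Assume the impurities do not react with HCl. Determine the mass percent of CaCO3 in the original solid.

n(HCl) added = 0.1013 × 0.4292 = 0.04348 mol
n(NaOH) used in back-titration = 0.03243 × 0.3012 = 9.768 × 10^-3 mol
n(HCl) left over = 9.768 × 10^-3 mol (1:1 ratio)
n(HCl) consumed by analyte = 0.04348 − 9.768 × 10^-3 = 0.03371 mol
From the 1:2 ratio, n(CaCO3) = 1/2 × 0.03371 = 0.01686 mol
mass of CaCO3 = 0.01686 × 100.09 = 1.687 g
% CaCO3 = 1.687 / 1.818 × 100 = 92.80 %

92.80 %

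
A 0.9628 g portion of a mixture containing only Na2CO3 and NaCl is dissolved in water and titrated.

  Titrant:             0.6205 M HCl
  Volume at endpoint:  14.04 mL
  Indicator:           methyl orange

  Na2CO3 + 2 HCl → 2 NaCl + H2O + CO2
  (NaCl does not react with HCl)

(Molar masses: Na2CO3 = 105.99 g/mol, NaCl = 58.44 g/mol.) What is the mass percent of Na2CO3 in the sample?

n(HCl) = 0.01404 × 0.6205 = 8.712 × 10^-3 mol
Let x = n(Na2CO3), y = n(NaCl).
Titrant: 2x = 8.712 × 10^-3;  mass: 105.99x + 58.44y = 0.9628
Solving, x = 4.356 × 10^-3 mol, y = 8.575 × 10^-3 mol
mass of Na2CO3 = 4.356 × 10^-3 × 105.99 = 0.4617 g
% Na2CO3 = 0.4617 / 0.9628 × 100 = 47.95 %

47.95 %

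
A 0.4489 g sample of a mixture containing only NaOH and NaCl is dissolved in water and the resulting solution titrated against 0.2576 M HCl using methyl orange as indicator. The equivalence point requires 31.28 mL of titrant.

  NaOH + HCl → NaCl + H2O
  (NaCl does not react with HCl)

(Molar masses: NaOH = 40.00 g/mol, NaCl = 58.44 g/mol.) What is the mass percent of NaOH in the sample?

n(HCl) = 0.03128 × 0.2576 = 8.058 × 10^-3 mol
Let x = n(NaOH), y = n(NaCl).
Titrant: 1x = 8.058 × 10^-3;  mass: 40.00x + 58.44y = 0.4489
Solving, x = 8.058 × 10^-3 mol, y = 2.166 × 10^-3 mol
mass of NaOH = 8.058 × 10^-3 × 40.00 = 0.3223 g
% NaOH = 0.3223 / 0.4489 × 100 = 71.80 %

71.80 %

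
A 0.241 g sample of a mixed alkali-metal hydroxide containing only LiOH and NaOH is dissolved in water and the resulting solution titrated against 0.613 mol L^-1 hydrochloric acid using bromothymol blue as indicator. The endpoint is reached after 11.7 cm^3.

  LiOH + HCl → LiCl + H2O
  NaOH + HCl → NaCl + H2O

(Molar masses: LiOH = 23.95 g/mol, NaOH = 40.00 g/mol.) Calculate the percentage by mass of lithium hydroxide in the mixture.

n(HCl) = 0.0117 × 0.613 = 7.17 × 10^-3 mol
Let x = n(LiOH), y = n(NaOH).
Titrant: 1x + 1y = 7.17 × 10^-3;  mass: 23.95x + 40.00y = 0.241
Solving, x = 2.86 × 10^-3 mol, y = 4.31 × 10^-3 mol
mass of LiOH = 2.86 × 10^-3 × 23.95 = 0.0685 g
% LiOH = 0.0685 / 0.241 × 100 = 28.4 %

28.4 %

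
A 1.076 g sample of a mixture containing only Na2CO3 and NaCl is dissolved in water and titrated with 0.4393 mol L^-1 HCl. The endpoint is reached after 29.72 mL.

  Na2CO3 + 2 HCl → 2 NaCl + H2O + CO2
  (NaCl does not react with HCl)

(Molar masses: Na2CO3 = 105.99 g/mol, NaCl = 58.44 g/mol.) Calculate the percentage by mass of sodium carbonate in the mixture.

64.30 %

n(HCl) = 0.02972 × 0.4393 = 0.01306 mol
Let x = n(Na2CO3), y = n(NaCl).
Titrant: 2x = 0.01306;  mass: 105.99x + 58.44y = 1.076
Solving, x = 6.528 × 10^-3 mol, y = 6.573 × 10^-3 mol
mass of Na2CO3 = 6.528 × 10^-3 × 105.99 = 0.6919 g
% Na2CO3 = 0.6919 / 1.076 × 100 = 64.30 %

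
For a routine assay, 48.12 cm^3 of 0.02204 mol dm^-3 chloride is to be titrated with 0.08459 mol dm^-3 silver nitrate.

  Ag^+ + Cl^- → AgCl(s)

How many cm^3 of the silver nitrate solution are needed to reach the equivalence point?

n(Cl-) = 0.04812 L × 0.02204 mol/L = 1.061 × 10^-3 mol
n(AgNO3) = 1.061 × 10^-3 mol (1:1 stoichiometry)
V(AgNO3) = 1.061 × 10^-3 mol / 0.08459 mol/L = 0.01254 L = 12.54 mL

12.54 mL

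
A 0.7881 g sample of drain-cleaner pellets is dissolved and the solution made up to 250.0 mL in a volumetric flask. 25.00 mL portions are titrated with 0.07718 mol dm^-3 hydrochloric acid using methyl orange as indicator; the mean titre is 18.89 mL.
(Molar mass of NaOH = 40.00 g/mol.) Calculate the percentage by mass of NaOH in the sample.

NaOH + HCl → NaCl + H2O
n(HCl) per titration = 0.01889 × 0.07718 = 1.458 × 10^-3 mol
n(NaOH) in each aliquot = 1.458 × 10^-3 mol (1:1 ratio)
n(NaOH) in the whole flask = 1.458 × 10^-3 × 250.0/25.00 = 0.01458 mol
mass of NaOH = 0.01458 × 40.00 = 0.5832 g
% NaOH = 0.5832 / 0.7881 × 100 = 74.00 %

74.00 %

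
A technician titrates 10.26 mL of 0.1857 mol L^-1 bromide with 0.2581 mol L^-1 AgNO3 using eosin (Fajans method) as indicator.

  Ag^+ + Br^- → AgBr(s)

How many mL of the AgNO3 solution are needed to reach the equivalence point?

n(Br-) = 0.01026 L × 0.1857 mol/L = 1.905 × 10^-3 mol
n(AgNO3) = 1.905 × 10^-3 mol (1:1 stoichiometry)
V(AgNO3) = 1.905 × 10^-3 mol / 0.2581 mol/L = 0.007382 L = 7.382 mL

7.382 mL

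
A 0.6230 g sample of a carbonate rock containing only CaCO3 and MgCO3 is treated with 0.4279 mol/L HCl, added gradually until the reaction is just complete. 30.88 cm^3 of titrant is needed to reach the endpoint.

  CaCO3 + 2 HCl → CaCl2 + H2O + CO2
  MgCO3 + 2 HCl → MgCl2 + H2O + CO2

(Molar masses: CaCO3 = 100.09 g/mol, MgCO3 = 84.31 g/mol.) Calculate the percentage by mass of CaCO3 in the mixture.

67.18 %

n(HCl) = 0.03088 × 0.4279 = 0.01321 mol
Let x = n(CaCO3), y = n(MgCO3).
Titrant: 2x + 2y = 0.01321;  mass: 100.09x + 84.31y = 0.6230
Solving, x = 4.181 × 10^-3 mol, y = 2.425 × 10^-3 mol
mass of CaCO3 = 4.181 × 10^-3 × 100.09 = 0.4185 g
% CaCO3 = 0.4185 / 0.6230 × 100 = 67.18 %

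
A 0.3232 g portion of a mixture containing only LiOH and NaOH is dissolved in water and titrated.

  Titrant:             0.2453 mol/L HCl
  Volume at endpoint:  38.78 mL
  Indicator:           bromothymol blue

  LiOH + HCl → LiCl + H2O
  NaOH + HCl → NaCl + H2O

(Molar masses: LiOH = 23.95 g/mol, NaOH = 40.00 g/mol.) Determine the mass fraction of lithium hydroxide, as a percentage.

26.46 %

n(HCl) = 0.03878 × 0.2453 = 9.513 × 10^-3 mol
Let x = n(LiOH), y = n(NaOH).
Titrant: 1x + 1y = 9.513 × 10^-3;  mass: 23.95x + 40.00y = 0.3232
Solving, x = 3.571 × 10^-3 mol, y = 5.942 × 10^-3 mol
mass of LiOH = 3.571 × 10^-3 × 23.95 = 0.08552 g
% LiOH = 0.08552 / 0.3232 × 100 = 26.46 %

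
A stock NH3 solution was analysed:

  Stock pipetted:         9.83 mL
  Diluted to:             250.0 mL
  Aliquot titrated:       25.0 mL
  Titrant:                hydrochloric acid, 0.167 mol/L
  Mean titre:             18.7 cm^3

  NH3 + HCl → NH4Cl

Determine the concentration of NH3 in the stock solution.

3.18 mol/L

n(HCl) = 0.0187 × 0.167 = 3.12 × 10^-3 mol
n(NH3) in the aliquot = 3.12 × 10^-3 mol (1:1 ratio)
[NH3]_dilute = 3.12 × 10^-3 / 0.0250 = 0.125 mol/L
Dilution factor = 250.0 / 9.83 = 25.43
[NH3]_stock = 0.125 × 25.43 = 3.18 mol/L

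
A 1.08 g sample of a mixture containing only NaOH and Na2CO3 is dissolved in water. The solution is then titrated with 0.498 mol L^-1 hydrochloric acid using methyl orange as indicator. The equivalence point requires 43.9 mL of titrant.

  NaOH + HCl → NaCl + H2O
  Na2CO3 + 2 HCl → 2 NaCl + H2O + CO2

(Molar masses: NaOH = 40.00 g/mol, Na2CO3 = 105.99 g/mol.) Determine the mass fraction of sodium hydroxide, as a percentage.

22.4 %

n(HCl) = 0.0439 × 0.498 = 0.0219 mol
Let x = n(NaOH), y = n(Na2CO3).
Titrant: 1x + 2y = 0.0219;  mass: 40.00x + 105.99y = 1.08
Solving, x = 6.05 × 10^-3 mol, y = 7.91 × 10^-3 mol
mass of NaOH = 6.05 × 10^-3 × 40.00 = 0.242 g
% NaOH = 0.242 / 1.08 × 100 = 22.4 %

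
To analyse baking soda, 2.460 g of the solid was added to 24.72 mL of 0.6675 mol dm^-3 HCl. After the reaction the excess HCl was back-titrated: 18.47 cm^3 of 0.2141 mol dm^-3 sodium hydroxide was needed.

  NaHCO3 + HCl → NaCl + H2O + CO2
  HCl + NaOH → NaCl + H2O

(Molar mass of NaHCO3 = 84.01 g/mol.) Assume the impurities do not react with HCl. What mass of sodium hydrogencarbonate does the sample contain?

1.054 g

n(HCl) added = 0.02472 × 0.6675 = 0.01650 mol
n(NaOH) used in back-titration = 0.01847 × 0.2141 = 3.954 × 10^-3 mol
n(HCl) left over = 3.954 × 10^-3 mol (1:1 ratio)
n(HCl) consumed by analyte = 0.01650 − 3.954 × 10^-3 = 0.01255 mol
n(NaHCO3) = 0.01255 mol (1:1 ratio)
mass of NaHCO3 = 0.01255 × 84.01 = 1.054 g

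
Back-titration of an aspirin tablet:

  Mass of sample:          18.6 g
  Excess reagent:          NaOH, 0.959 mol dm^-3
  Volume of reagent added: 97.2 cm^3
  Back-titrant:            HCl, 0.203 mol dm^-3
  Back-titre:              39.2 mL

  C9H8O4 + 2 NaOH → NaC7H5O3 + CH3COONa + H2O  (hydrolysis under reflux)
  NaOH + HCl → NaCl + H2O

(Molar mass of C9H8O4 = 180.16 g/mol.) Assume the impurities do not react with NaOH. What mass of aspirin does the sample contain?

n(NaOH) added = 0.0972 × 0.959 = 0.0932 mol
n(HCl) used in back-titration = 0.0392 × 0.203 = 7.96 × 10^-3 mol
n(NaOH) left over = 7.96 × 10^-3 mol (1:1 ratio)
n(NaOH) consumed by analyte = 0.0932 − 7.96 × 10^-3 = 0.0853 mol
From the 1:2 ratio, n(C9H8O4) = 1/2 × 0.0853 = 0.0426 mol
mass of C9H8O4 = 0.0426 × 180.16 = 7.68 g

7.68 g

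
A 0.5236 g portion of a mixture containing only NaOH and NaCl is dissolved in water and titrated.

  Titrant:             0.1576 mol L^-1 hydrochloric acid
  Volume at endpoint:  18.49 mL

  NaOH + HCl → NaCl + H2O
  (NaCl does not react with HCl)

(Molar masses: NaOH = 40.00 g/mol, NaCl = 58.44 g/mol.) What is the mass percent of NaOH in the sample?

22.26 %

n(HCl) = 0.01849 × 0.1576 = 2.914 × 10^-3 mol
Let x = n(NaOH), y = n(NaCl).
Titrant: 1x = 2.914 × 10^-3;  mass: 40.00x + 58.44y = 0.5236
Solving, x = 2.914 × 10^-3 mol, y = 6.965 × 10^-3 mol
mass of NaOH = 2.914 × 10^-3 × 40.00 = 0.1166 g
% NaOH = 0.1166 / 0.5236 × 100 = 22.26 %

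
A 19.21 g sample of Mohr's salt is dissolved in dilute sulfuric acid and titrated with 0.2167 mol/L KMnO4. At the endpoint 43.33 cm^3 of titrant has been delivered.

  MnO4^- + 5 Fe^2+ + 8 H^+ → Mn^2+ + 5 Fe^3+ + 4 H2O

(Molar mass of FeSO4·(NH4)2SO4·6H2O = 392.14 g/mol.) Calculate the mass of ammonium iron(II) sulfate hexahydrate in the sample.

18.41 g

n(KMnO4) = 0.04333 L × 0.2167 mol/L = 9.390 × 10^-3 mol
From the 5:1 ratio, n(FeSO4·(NH4)2SO4·6H2O) = 5/1 × 9.390 × 10^-3 = 0.04695 mol
mass of FeSO4·(NH4)2SO4·6H2O = 0.04695 × 392.14 g/mol = 18.41 g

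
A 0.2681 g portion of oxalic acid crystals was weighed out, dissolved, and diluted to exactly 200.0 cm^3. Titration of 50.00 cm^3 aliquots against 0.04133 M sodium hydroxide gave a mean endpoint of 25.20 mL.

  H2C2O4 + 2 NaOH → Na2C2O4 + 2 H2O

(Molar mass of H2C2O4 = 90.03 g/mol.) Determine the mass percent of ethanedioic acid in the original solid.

69.95 %

n(NaOH) per titration = 0.02520 × 0.04133 = 1.042 × 10^-3 mol
From the 1:2 ratio, n(H2C2O4) in each aliquot = 1/2 × 1.042 × 10^-3 = 5.208 × 10^-4 mol
n(H2C2O4) in the whole flask = 5.208 × 10^-4 × 200.0/50.00 = 2.083 × 10^-3 mol
mass of H2C2O4 = 2.083 × 10^-3 × 90.03 = 0.1875 g
% H2C2O4 = 0.1875 / 0.2681 × 100 = 69.95 %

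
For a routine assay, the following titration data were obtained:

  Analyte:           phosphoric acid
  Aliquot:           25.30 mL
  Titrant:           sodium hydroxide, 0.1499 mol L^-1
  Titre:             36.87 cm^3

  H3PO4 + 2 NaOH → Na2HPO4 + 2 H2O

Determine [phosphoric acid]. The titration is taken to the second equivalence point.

0.1092 mol/L

n(NaOH) = 0.03687 L × 0.1499 mol/L = 5.527 × 10^-3 mol
From the 1:2 mole ratio, n(H3PO4) = 1/2 × 5.527 × 10^-3 = 2.763 × 10^-3 mol
[H3PO4] = 2.763 × 10^-3 mol / 0.02530 L = 0.1092 mol/L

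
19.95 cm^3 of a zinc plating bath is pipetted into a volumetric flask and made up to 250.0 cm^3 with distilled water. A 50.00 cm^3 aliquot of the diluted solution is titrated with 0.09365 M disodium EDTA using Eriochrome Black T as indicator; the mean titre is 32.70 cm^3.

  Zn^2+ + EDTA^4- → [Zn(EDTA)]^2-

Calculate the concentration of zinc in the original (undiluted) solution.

0.7675 M

n(EDTA) = 0.03270 × 0.09365 = 3.062 × 10^-3 mol
n(Zn2+) in the aliquot = 3.062 × 10^-3 mol (1:1 ratio)
[Zn2+]_dilute = 3.062 × 10^-3 / 0.05000 = 0.06125 mol/L
Dilution factor = 250.0 / 19.95 = 12.53
[Zn2+]_stock = 0.06125 × 12.53 = 0.7675 mol/L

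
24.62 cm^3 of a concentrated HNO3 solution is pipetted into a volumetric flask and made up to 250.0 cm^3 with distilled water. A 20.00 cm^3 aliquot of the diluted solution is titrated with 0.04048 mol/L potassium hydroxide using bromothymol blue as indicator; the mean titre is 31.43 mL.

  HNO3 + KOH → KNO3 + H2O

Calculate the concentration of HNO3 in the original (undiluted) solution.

0.6460 mol/L

n(KOH) = 0.03143 × 0.04048 = 1.272 × 10^-3 mol
n(HNO3) in the aliquot = 1.272 × 10^-3 mol (1:1 ratio)
[HNO3]_dilute = 1.272 × 10^-3 / 0.02000 = 0.06361 mol/L
Dilution factor = 250.0 / 24.62 = 10.15
[HNO3]_stock = 0.06361 × 10.15 = 0.6460 mol/L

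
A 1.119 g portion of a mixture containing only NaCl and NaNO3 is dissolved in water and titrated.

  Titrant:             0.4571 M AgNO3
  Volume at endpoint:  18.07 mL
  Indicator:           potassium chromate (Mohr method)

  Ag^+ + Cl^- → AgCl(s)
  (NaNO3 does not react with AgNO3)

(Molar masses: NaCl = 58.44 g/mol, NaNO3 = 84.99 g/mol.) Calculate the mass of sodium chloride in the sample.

n(AgNO3) = 0.01807 × 0.4571 = 8.260 × 10^-3 mol
Let x = n(NaCl), y = n(NaNO3).
Titrant: 1x = 8.260 × 10^-3;  mass: 58.44x + 84.99y = 1.119
Solving, x = 8.260 × 10^-3 mol, y = 7.487 × 10^-3 mol
mass of NaCl = 8.260 × 10^-3 × 58.44 = 0.4827 g

0.4827 g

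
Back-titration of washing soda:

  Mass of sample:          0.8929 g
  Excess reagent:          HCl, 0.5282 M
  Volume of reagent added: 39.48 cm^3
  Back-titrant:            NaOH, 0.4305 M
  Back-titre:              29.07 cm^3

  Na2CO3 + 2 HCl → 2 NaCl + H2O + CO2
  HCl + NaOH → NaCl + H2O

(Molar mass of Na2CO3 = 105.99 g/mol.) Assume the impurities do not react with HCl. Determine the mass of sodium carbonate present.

n(HCl) added = 0.03948 × 0.5282 = 0.02085 mol
n(NaOH) used in back-titration = 0.02907 × 0.4305 = 0.01251 mol
n(HCl) left over = 0.01251 mol (1:1 ratio)
n(HCl) consumed by analyte = 0.02085 − 0.01251 = 8.339 × 10^-3 mol
From the 1:2 ratio, n(Na2CO3) = 1/2 × 8.339 × 10^-3 = 4.169 × 10^-3 mol
mass of Na2CO3 = 4.169 × 10^-3 × 105.99 = 0.4419 g

0.4419 g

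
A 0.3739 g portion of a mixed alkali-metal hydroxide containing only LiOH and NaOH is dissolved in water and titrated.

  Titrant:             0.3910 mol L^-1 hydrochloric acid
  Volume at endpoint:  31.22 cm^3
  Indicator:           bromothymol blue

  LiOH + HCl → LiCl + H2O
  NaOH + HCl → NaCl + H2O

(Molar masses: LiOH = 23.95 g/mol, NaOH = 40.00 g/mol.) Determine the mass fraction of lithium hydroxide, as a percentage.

n(HCl) = 0.03122 × 0.3910 = 0.01221 mol
Let x = n(LiOH), y = n(NaOH).
Titrant: 1x + 1y = 0.01221;  mass: 23.95x + 40.00y = 0.3739
Solving, x = 7.127 × 10^-3 mol, y = 5.080 × 10^-3 mol
mass of LiOH = 7.127 × 10^-3 × 23.95 = 0.1707 g
% LiOH = 0.1707 / 0.3739 × 100 = 45.65 %

45.65 %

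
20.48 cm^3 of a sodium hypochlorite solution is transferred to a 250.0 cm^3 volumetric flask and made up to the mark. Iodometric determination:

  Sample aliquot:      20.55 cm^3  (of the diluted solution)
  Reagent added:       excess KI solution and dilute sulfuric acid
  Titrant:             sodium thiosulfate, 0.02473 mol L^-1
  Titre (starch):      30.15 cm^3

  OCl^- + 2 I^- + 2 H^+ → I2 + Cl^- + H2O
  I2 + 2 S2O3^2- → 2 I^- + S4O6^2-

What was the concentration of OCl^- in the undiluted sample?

n(S2O3^2-) = 0.03015 × 0.02473 = 7.456 × 10^-4 mol
n(I2) = n(S2O3^2-)/2 = 3.728 × 10^-4 mol
n(OCl^-) in the aliquot = 3.728 × 10^-4 mol (1:1 ratio)
[OCl^-]_dilute = 3.728 × 10^-4 / 0.02055 = 0.01814 mol/L
[OCl^-]_original = 0.01814 × 250.0/20.48 = 0.2215 mol/L

0.2215 mol/L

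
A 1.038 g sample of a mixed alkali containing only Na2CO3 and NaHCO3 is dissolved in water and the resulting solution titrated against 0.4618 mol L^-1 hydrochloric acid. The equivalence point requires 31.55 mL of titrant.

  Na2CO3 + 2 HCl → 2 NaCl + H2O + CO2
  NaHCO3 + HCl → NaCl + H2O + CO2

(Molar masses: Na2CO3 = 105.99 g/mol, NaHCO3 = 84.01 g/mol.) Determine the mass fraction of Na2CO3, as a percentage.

30.62 %

n(HCl) = 0.03155 × 0.4618 = 0.01457 mol
Let x = n(Na2CO3), y = n(NaHCO3).
Titrant: 2x + 1y = 0.01457;  mass: 105.99x + 84.01y = 1.038
Solving, x = 2.999 × 10^-3 mol, y = 8.572 × 10^-3 mol
mass of Na2CO3 = 2.999 × 10^-3 × 105.99 = 0.3178 g
% Na2CO3 = 0.3178 / 1.038 × 100 = 30.62 %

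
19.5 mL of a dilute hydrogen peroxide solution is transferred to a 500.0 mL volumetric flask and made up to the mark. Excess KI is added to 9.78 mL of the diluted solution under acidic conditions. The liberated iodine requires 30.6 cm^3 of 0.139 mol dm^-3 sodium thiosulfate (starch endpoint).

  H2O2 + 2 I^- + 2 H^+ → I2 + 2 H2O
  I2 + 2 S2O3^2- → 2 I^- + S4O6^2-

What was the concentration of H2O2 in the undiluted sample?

n(S2O3^2-) = 0.0306 × 0.139 = 4.25 × 10^-3 mol
n(I2) = n(S2O3^2-)/2 = 2.13 × 10^-3 mol
n(H2O2) in the aliquot = 2.13 × 10^-3 mol (1:1 ratio)
[H2O2]_dilute = 2.13 × 10^-3 / 0.00978 = 0.217 mol/L
[H2O2]_original = 0.217 × 500.0/19.5 = 5.58 mol/L

5.58 mol/L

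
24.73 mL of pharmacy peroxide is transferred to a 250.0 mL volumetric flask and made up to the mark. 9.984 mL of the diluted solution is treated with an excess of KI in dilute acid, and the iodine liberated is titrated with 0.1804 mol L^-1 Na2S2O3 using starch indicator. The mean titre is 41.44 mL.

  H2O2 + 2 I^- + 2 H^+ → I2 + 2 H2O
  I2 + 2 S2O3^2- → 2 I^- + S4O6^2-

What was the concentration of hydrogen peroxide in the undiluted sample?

3.785 mol/L

n(S2O3^2-) = 0.04144 × 0.1804 = 7.476 × 10^-3 mol
n(I2) = n(S2O3^2-)/2 = 3.738 × 10^-3 mol
n(H2O2) in the aliquot = 3.738 × 10^-3 mol (1:1 ratio)
[H2O2]_dilute = 3.738 × 10^-3 / 0.009984 = 0.3744 mol/L
[H2O2]_original = 0.3744 × 250.0/24.73 = 3.785 mol/L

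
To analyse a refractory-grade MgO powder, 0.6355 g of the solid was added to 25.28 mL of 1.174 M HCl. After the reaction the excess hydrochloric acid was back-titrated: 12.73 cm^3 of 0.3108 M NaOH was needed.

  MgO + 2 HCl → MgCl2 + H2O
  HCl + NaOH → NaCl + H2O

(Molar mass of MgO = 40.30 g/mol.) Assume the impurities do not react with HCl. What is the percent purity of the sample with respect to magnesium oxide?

n(HCl) added = 0.02528 × 1.174 = 0.02968 mol
n(NaOH) used in back-titration = 0.01273 × 0.3108 = 3.956 × 10^-3 mol
n(HCl) left over = 3.956 × 10^-3 mol (1:1 ratio)
n(HCl) consumed by analyte = 0.02968 − 3.956 × 10^-3 = 0.02572 mol
From the 1:2 ratio, n(MgO) = 1/2 × 0.02572 = 0.01286 mol
mass of MgO = 0.01286 × 40.30 = 0.5183 g
% MgO = 0.5183 / 0.6355 × 100 = 81.56 %

81.56 %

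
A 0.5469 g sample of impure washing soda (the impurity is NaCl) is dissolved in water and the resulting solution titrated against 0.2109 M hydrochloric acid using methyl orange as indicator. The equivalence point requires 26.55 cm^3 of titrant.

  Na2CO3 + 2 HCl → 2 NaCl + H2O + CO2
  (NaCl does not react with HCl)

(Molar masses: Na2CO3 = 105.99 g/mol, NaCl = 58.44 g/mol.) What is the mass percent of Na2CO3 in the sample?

n(HCl) = 0.02655 × 0.2109 = 5.599 × 10^-3 mol
Let x = n(Na2CO3), y = n(NaCl).
Titrant: 2x = 5.599 × 10^-3;  mass: 105.99x + 58.44y = 0.5469
Solving, x = 2.800 × 10^-3 mol, y = 4.281 × 10^-3 mol
mass of Na2CO3 = 2.800 × 10^-3 × 105.99 = 0.2967 g
% Na2CO3 = 0.2967 / 0.5469 × 100 = 54.26 %

54.26 %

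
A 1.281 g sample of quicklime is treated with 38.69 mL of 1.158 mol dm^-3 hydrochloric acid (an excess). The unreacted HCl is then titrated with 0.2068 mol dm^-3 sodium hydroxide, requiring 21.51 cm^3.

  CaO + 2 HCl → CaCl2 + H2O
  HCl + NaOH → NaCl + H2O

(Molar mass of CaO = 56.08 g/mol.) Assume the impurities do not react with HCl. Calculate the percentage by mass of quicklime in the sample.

88.33 %

n(HCl) added = 0.03869 × 1.158 = 0.04480 mol
n(NaOH) used in back-titration = 0.02151 × 0.2068 = 4.448 × 10^-3 mol
n(HCl) left over = 4.448 × 10^-3 mol (1:1 ratio)
n(HCl) consumed by analyte = 0.04480 − 4.448 × 10^-3 = 0.04035 mol
From the 1:2 ratio, n(CaO) = 1/2 × 0.04035 = 0.02018 mol
mass of CaO = 0.02018 × 56.08 = 1.132 g
% CaO = 1.132 / 1.281 × 100 = 88.33 %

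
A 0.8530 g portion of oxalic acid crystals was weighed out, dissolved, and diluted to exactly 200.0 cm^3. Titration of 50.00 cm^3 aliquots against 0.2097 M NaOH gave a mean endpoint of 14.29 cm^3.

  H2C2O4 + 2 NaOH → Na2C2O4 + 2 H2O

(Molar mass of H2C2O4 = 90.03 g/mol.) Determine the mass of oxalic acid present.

n(NaOH) per titration = 0.01429 × 0.2097 = 2.997 × 10^-3 mol
From the 1:2 ratio, n(H2C2O4) in each aliquot = 1/2 × 2.997 × 10^-3 = 1.498 × 10^-3 mol
n(H2C2O4) in the whole flask = 1.498 × 10^-3 × 200.0/50.00 = 5.993 × 10^-3 mol
mass of H2C2O4 = 5.993 × 10^-3 × 90.03 = 0.5396 g

0.5396 g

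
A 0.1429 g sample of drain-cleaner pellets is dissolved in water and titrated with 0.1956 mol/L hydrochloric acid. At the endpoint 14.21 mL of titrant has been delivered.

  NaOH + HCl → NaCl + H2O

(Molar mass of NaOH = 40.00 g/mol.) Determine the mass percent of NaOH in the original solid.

77.80 %

n(HCl) = 0.01421 L × 0.1956 mol/L = 2.779 × 10^-3 mol
n(NaOH) = 2.779 × 10^-3 mol (1:1 ratio)
mass of NaOH = 2.779 × 10^-3 × 40.00 g/mol = 0.1112 g
% NaOH = 0.1112 / 0.1429 × 100 = 77.80 %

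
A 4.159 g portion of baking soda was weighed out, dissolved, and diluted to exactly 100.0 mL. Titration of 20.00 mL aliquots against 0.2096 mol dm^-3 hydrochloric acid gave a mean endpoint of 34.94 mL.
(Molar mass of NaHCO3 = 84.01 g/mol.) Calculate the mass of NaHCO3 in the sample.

3.076 g

NaHCO3 + HCl → NaCl + H2O + CO2
n(HCl) per titration = 0.03494 × 0.2096 = 7.323 × 10^-3 mol
n(NaHCO3) in each aliquot = 7.323 × 10^-3 mol (1:1 ratio)
n(NaHCO3) in the whole flask = 7.323 × 10^-3 × 100.0/20.00 = 0.03662 mol
mass of NaHCO3 = 0.03662 × 84.01 = 3.076 g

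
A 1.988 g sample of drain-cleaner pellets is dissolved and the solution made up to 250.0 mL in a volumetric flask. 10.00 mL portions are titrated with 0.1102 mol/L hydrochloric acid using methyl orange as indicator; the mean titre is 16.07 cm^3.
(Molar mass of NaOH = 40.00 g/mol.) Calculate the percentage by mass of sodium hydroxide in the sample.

89.08 %

NaOH + HCl → NaCl + H2O
n(HCl) per titration = 0.01607 × 0.1102 = 1.771 × 10^-3 mol
n(NaOH) in each aliquot = 1.771 × 10^-3 mol (1:1 ratio)
n(NaOH) in the whole flask = 1.771 × 10^-3 × 250.0/10.00 = 0.04427 mol
mass of NaOH = 0.04427 × 40.00 = 1.771 g
% NaOH = 1.771 / 1.988 × 100 = 89.08 %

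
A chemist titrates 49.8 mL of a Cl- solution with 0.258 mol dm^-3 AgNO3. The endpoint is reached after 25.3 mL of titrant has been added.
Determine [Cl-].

Ag^+ + Cl^- → AgCl(s)
n(AgNO3) = 0.0253 L × 0.258 mol/L = 6.53 × 10^-3 mol
n(Cl-) = 6.53 × 10^-3 mol (1:1 mole ratio)
[Cl-] = 6.53 × 10^-3 mol / 0.0498 L = 0.131 mol/L

0.131 mol/L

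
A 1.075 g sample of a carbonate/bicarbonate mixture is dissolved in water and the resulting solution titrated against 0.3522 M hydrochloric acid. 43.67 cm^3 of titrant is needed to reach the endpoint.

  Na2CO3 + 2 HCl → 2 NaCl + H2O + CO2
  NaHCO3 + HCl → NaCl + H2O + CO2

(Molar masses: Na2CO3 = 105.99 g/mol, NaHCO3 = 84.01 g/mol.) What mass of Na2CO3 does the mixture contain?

0.3710 g

n(HCl) = 0.04367 × 0.3522 = 0.01538 mol
Let x = n(Na2CO3), y = n(NaHCO3).
Titrant: 2x + 1y = 0.01538;  mass: 105.99x + 84.01y = 1.075
Solving, x = 3.500 × 10^-3 mol, y = 8.380 × 10^-3 mol
mass of Na2CO3 = 3.500 × 10^-3 × 105.99 = 0.3710 g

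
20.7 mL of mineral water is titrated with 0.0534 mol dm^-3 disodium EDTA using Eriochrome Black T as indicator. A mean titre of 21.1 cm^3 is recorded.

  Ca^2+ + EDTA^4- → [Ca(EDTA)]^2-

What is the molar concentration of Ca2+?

n(EDTA) = 0.0211 L × 0.0534 mol/L = 1.13 × 10^-3 mol
n(Ca2+) = 1.13 × 10^-3 mol (1:1 mole ratio)
[Ca2+] = 1.13 × 10^-3 mol / 0.0207 L = 0.0544 mol/L

0.0544 mol/L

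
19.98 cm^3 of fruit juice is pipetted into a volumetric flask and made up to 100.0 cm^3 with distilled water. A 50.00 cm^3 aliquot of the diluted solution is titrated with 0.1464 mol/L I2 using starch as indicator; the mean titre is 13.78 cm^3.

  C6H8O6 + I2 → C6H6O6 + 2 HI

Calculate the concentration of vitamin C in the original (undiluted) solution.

0.2019 mol/L

n(I2) = 0.01378 × 0.1464 = 2.017 × 10^-3 mol
n(C6H8O6) in the aliquot = 2.017 × 10^-3 mol (1:1 ratio)
[C6H8O6]_dilute = 2.017 × 10^-3 / 0.05000 = 0.04035 mol/L
Dilution factor = 100.0 / 19.98 = 5.005
[C6H8O6]_stock = 0.04035 × 5.005 = 0.2019 mol/L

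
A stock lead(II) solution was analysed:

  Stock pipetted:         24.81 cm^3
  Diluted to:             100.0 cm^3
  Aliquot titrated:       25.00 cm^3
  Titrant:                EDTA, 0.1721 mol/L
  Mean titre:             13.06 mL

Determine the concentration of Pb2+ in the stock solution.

Pb^2+ + EDTA^4- → [Pb(EDTA)]^2-
n(EDTA) = 0.01306 × 0.1721 = 2.248 × 10^-3 mol
n(Pb2+) in the aliquot = 2.248 × 10^-3 mol (1:1 ratio)
[Pb2+]_dilute = 2.248 × 10^-3 / 0.02500 = 0.08991 mol/L
Dilution factor = 100.0 / 24.81 = 4.031
[Pb2+]_stock = 0.08991 × 4.031 = 0.3624 mol/L

0.3624 mol/L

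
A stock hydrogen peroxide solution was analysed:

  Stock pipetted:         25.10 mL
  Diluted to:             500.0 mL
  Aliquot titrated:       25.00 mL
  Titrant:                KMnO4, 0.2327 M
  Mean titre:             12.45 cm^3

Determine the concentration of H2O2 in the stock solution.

2 MnO4^- + 5 H2O2 + 6 H^+ → 2 Mn^2+ + 5 O2 + 8 H2O
n(KMnO4) = 0.01245 × 0.2327 = 2.897 × 10^-3 mol
From the 5:2 ratio, n(H2O2) in the aliquot = 5/2 × 2.897 × 10^-3 = 7.243 × 10^-3 mol
[H2O2]_dilute = 7.243 × 10^-3 / 0.02500 = 0.2897 mol/L
Dilution factor = 500.0 / 25.10 = 19.92
[H2O2]_stock = 0.2897 × 19.92 = 5.771 mol/L

5.771 M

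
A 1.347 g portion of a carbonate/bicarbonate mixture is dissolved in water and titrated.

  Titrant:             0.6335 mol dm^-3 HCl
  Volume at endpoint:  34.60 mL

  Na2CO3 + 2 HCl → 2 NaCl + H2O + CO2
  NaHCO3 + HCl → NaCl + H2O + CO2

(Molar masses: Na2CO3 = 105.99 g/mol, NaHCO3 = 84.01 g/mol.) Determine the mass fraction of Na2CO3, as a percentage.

62.72 %

n(HCl) = 0.03460 × 0.6335 = 0.02192 mol
Let x = n(Na2CO3), y = n(NaHCO3).
Titrant: 2x + 1y = 0.02192;  mass: 105.99x + 84.01y = 1.347
Solving, x = 7.971 × 10^-3 mol, y = 5.978 × 10^-3 mol
mass of Na2CO3 = 7.971 × 10^-3 × 105.99 = 0.8448 g
% Na2CO3 = 0.8448 / 1.347 × 100 = 62.72 %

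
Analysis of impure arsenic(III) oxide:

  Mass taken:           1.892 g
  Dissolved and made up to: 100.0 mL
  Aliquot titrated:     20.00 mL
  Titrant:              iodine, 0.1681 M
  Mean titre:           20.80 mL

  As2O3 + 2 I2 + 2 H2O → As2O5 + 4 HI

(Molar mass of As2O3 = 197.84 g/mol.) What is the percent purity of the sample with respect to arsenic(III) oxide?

n(I2) per titration = 0.02080 × 0.1681 = 3.496 × 10^-3 mol
From the 1:2 ratio, n(As2O3) in each aliquot = 1/2 × 3.496 × 10^-3 = 1.748 × 10^-3 mol
n(As2O3) in the whole flask = 1.748 × 10^-3 × 100.0/20.00 = 8.741 × 10^-3 mol
mass of As2O3 = 8.741 × 10^-3 × 197.84 = 1.729 g
% As2O3 = 1.729 / 1.892 × 100 = 91.40 %

91.40 %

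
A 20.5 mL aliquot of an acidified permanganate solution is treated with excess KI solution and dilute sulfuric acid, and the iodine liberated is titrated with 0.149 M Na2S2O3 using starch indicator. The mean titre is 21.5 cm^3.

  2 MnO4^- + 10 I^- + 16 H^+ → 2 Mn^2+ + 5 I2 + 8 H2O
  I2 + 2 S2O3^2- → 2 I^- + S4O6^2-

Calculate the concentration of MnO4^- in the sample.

0.0313 M

n(S2O3^2-) = 0.0215 × 0.149 = 3.20 × 10^-3 mol
n(I2) = n(S2O3^2-)/2 = 1.60 × 10^-3 mol
From the 2:5 ratio, n(MnO4^-) in the aliquot = 2/5 × 1.60 × 10^-3 = 6.41 × 10^-4 mol
[MnO4^-] = 6.41 × 10^-4 / 0.0205 = 0.0313 mol/L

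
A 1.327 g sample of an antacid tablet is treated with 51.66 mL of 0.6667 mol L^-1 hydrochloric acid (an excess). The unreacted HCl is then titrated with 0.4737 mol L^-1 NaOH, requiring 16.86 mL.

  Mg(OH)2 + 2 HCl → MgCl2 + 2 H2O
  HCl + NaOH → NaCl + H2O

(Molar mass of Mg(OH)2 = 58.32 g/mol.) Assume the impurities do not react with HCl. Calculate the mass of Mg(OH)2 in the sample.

0.7714 g

n(HCl) added = 0.05166 × 0.6667 = 0.03444 mol
n(NaOH) used in back-titration = 0.01686 × 0.4737 = 7.987 × 10^-3 mol
n(HCl) left over = 7.987 × 10^-3 mol (1:1 ratio)
n(HCl) consumed by analyte = 0.03444 − 7.987 × 10^-3 = 0.02646 mol
From the 1:2 ratio, n(Mg(OH)2) = 1/2 × 0.02646 = 0.01323 mol
mass of Mg(OH)2 = 0.01323 × 58.32 = 0.7714 g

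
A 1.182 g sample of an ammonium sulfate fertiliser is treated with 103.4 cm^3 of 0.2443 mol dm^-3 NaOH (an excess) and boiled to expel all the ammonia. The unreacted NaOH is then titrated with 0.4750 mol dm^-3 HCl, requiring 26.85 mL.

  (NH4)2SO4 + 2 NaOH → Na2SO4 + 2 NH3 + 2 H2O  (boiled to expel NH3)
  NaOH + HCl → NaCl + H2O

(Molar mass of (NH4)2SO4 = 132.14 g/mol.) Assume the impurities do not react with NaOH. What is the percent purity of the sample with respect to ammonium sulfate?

69.91 %

n(NaOH) added = 0.1034 × 0.2443 = 0.02526 mol
n(HCl) used in back-titration = 0.02685 × 0.4750 = 0.01275 mol
n(NaOH) left over = 0.01275 mol (1:1 ratio)
n(NaOH) consumed by analyte = 0.02526 − 0.01275 = 0.01251 mol
From the 1:2 ratio, n((NH4)2SO4) = 1/2 × 0.01251 = 6.253 × 10^-3 mol
mass of (NH4)2SO4 = 6.253 × 10^-3 × 132.14 = 0.8263 g
% (NH4)2SO4 = 0.8263 / 1.182 × 100 = 69.91 %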